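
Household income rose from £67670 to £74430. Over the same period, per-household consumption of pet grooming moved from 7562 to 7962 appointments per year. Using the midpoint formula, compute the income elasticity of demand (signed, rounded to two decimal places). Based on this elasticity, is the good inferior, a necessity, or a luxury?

0.54; necessity

%ΔQ = (7962 − 7562)/[( 7562 + 7962)/2] = 400/7762 = 0.051533…
%ΔIncome = (74430 − 67670)/[( 67670 + 74430)/2] = 6760/71050 = 0.095144…
E_income = (400/7762) / (6760/71050) = 0.5416…
0 < E_income < 1 ⇒ normal good, necessity.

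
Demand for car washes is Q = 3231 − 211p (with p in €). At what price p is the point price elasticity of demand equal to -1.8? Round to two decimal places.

Ed = −211p/(3231 − 211p). Set this equal to -1.8:
211p = 1.8·(3231 − 211p) ⇒ 211p(1 + 1.8) = 1.8·3231
p = 1.8·3231 / (211·2.8) = 9.8439…

9.84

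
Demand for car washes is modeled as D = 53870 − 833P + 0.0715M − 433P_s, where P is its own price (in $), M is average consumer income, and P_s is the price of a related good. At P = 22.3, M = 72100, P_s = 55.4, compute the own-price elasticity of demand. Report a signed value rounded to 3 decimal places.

At the given values, D = 53870 − 833(22.3) + 0.0715(72100) − 433(55.4) = 16461.05.
∂D/∂P = −833.
E = (-833) × (22.3/16461.05) = -1.12847…

-1.128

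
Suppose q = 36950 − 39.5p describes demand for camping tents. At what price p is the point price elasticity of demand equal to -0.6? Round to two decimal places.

350.79

Ed = −39.5p/(36950 − 39.5p). Set this equal to -0.6:
39.5p = 0.6·(36950 − 39.5p) ⇒ 39.5p(1 + 0.6) = 0.6·36950
p = 0.6·36950 / (39.5·1.6) = 350.7911…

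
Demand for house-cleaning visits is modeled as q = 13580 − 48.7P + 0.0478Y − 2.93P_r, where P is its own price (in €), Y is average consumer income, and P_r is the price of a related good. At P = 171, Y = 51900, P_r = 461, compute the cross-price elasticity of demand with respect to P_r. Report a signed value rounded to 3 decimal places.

At the given values, q = 13580 − 48.7(171) + 0.0478(51900) − 2.93(461) = 6382.39.
∂q/∂P_r = -2.93.
E = (-2.93) × (461/6382.39) = -0.21163…

-0.212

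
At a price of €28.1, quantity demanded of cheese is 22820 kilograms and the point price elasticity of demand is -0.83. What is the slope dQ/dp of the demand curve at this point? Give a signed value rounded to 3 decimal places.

Ed = (dQ/dp)·(p/Q) ⇒ dQ/dp = Ed·Q/p = (-0.83)·22820/28.1 = -674.04270…

-674.043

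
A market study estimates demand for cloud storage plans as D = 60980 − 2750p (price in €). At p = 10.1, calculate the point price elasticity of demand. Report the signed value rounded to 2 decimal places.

dD/dp = −2750. At p = 10.1, D = 60980 − 2750(10.1) = 33205.
Ed = (dD/dp)·(p/D) = −2750 × (10.1/33205) = -0.8364…

-0.84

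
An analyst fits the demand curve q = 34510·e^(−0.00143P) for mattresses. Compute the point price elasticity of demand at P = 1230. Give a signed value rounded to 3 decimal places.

-1.759

dq/dP = −0.00143·q = -8.49964. At P = 1230, q = 5943.8.
Ed = (dq/dP)·(P/q) = (-8.49964) × (1230/5943.8) = -1.7589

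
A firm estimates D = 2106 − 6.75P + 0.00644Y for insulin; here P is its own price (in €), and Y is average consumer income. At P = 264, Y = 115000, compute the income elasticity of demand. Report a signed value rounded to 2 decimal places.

At the given values, D = 2106 − 6.75(264) + 0.00644(115000) = 1064.6.
∂D/∂Y = 0.00644.
E = (0.00644) × (115000/1064.6) = 0.6956…

0.70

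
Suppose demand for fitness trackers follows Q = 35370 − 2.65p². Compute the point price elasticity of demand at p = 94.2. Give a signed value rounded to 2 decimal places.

-3.97

dQ/dp = −2·2.65·p = -499.26. At p = 94.2, Q = 11854.854.
Ed = (dQ/dp)·(p/Q) = (-499.26) × (94.2/11854.854) = -3.9671…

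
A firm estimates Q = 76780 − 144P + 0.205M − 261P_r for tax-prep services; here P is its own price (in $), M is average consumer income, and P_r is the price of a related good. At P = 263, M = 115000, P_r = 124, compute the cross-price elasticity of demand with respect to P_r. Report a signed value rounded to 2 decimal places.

At the given values, Q = 76780 − 144(263) + 0.205(115000) − 261(124) = 30119.
∂Q/∂P_r = -261.
E = (-261) × (124/30119) = -1.0745…

-1.07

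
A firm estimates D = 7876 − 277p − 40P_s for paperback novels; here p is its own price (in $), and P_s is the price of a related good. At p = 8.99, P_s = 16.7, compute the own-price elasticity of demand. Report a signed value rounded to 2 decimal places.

At the given values, D = 7876 − 277(8.99) − 40(16.7) = 4717.77.
∂D/∂p = −277.
E = (-277) × (8.99/4717.77) = -0.5278…

-0.53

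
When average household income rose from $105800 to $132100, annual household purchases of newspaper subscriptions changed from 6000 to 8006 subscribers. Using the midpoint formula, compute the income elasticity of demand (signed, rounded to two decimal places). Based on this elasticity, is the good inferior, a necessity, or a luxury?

%ΔQ = (8006 − 6000)/[( 6000 + 8006)/2] = 2006/7003 = 0.286448…
%ΔIncome = (132100 − 105800)/[( 105800 + 132100)/2] = 26300/118950 = 0.221101…
E_income = (2006/7003) / (26300/118950) = 1.2955…
E_income > 1 ⇒ normal good, luxury.

1.30; luxury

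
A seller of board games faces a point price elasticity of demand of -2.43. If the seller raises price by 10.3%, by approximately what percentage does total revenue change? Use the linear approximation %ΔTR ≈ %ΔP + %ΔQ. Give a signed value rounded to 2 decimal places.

-14.73%

%ΔQ ≈ Ed × %ΔP = (-2.43) × (+10.3%) = -25.0290%
%ΔTR ≈ %ΔP + %ΔQ = (+10.3%) + (-25.0290%) = -14.7290%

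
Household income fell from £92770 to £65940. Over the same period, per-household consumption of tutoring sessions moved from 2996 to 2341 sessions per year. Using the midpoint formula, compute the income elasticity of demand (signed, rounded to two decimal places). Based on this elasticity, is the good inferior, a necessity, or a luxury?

0.73; necessity

%ΔQ = (2341 − 2996)/[( 2996 + 2341)/2] = -655/2668.5 = -0.245456…
%ΔIncome = (65940 − 92770)/[( 92770 + 65940)/2] = -26830/79355 = -0.338100…
E_income = (-655/2668.5) / (-26830/79355) = 0.7259…
0 < E_income < 1 ⇒ normal good, necessity.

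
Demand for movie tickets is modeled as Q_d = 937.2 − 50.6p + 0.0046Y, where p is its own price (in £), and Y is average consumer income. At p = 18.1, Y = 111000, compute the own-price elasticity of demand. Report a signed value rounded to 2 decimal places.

-1.72

At the given values, Q_d = 937.2 − 50.6(18.1) + 0.0046(111000) = 531.94.
∂Q_d/∂p = −50.6.
E = (-50.6) × (18.1/531.94) = -1.7217…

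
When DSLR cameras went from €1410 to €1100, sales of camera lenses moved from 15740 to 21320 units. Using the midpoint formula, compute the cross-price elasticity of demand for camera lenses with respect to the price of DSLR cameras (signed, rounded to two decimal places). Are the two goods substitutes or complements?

%ΔQ_{camera lenses} = (21320 − 15740)/avg = 5580/18530 = 0.301133…
%ΔP_{DSLR cameras} = (1100 − 1410)/avg = -310/1255 = -0.247011…
E_cross = (5580/18530) / (-310/1255) = -1.2191…
E_cross < 0 ⇒ the goods are complements.

-1.22; complements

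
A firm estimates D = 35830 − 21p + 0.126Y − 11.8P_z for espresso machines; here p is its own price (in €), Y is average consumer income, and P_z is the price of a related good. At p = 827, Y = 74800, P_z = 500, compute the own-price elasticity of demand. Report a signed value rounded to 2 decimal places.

At the given values, D = 35830 − 21(827) + 0.126(74800) − 11.8(500) = 21987.8.
∂D/∂p = −21.
E = (-21) × (827/21987.8) = -0.7898…

-0.79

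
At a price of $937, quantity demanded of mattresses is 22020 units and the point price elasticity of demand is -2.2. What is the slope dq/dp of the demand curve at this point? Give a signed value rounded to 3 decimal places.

-51.701

Ed = (dq/dp)·(p/q) ⇒ dq/dp = Ed·q/p = (-2.2)·22020/937 = -51.70117…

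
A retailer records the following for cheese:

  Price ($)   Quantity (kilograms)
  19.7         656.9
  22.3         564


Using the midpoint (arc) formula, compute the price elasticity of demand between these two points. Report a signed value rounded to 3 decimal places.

%ΔQ = (564 − 656.9) / [(656.9 + 564)/2] = -92.9/610.45 = -0.152182…
%ΔP = (22.3 − 19.7) / [(19.7 + 22.3)/2] = 2.6/21 = 0.123809…
Arc Ed = %ΔQ / %ΔP = (-92.9/610.45) / (2.6/21) = -1.22916…

-1.229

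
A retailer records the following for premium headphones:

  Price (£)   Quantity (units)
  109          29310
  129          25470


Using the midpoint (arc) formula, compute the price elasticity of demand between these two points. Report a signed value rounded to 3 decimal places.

%ΔQ = (25470 − 29310) / [(29310 + 25470)/2] = -3840/27390 = -0.140197…
%ΔP = (129 − 109) / [(109 + 129)/2] = 20/119 = 0.168067…
Arc Ed = %ΔQ / %ΔP = (-3840/27390) / (20/119) = -0.83417…

-0.834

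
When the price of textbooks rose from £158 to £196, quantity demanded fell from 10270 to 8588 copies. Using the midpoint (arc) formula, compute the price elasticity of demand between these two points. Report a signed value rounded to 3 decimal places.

%ΔQ = (8588 − 10270) / [(10270 + 8588)/2] = -1682/9429 = -0.178385…
%ΔP = (196 − 158) / [(158 + 196)/2] = 38/177 = 0.214689…
Arc Ed = %ΔQ / %ΔP = (-1682/9429) / (38/177) = -0.83090…

-0.831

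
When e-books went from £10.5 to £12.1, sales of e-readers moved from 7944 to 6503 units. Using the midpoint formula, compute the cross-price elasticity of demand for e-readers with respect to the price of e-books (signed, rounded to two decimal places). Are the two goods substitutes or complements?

-1.41; complements

%ΔQ_{e-readers} = (6503 − 7944)/avg = -1441/7223.5 = -0.199487…
%ΔP_{e-books} = (12.1 − 10.5)/avg = 1.6/11.3 = 0.141592…
E_cross = (-1441/7223.5) / (1.6/11.3) = -1.4088…
E_cross < 0 ⇒ the goods are complements.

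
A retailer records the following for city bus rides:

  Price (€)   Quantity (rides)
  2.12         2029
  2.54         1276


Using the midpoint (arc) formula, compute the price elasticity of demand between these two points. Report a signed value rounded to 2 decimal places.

-2.53

%ΔQ = (1276 − 2029) / [(2029 + 1276)/2] = -753/1652.5 = -0.455673…
%ΔP = (2.54 − 2.12) / [(2.12 + 2.54)/2] = 0.42/2.33 = 0.180257…
Arc Ed = %ΔQ / %ΔP = (-753/1652.5) / (0.42/2.33) = -2.5279…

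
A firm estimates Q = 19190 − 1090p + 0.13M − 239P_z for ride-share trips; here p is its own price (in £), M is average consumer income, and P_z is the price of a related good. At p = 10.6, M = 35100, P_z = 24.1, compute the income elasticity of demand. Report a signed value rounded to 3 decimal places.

0.709

At the given values, Q = 19190 − 1090(10.6) + 0.13(35100) − 239(24.1) = 6439.1.
∂Q/∂M = 0.13.
E = (0.13) × (35100/6439.1) = 0.70863…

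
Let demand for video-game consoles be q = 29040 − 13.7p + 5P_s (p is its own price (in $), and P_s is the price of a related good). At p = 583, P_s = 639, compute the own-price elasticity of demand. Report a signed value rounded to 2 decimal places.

-0.33

At the given values, q = 29040 − 13.7(583) + 5(639) = 24247.9.
∂q/∂p = −13.7.
E = (-13.7) × (583/24247.9) = -0.3293…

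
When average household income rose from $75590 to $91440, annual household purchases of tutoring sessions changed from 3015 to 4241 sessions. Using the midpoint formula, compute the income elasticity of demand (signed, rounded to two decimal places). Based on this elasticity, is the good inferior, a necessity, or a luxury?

%ΔQ = (4241 − 3015)/[( 3015 + 4241)/2] = 1226/3628 = 0.337927…
%ΔIncome = (91440 − 75590)/[( 75590 + 91440)/2] = 15850/83515 = 0.189786…
E_income = (1226/3628) / (15850/83515) = 1.7805…
E_income > 1 ⇒ normal good, luxury.

1.78; luxury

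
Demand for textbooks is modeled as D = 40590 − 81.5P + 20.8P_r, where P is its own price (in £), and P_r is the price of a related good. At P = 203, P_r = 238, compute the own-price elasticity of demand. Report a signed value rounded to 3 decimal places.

-0.571

At the given values, D = 40590 − 81.5(203) + 20.8(238) = 28995.9.
∂D/∂P = −81.5.
E = (-81.5) × (203/28995.9) = -0.57058…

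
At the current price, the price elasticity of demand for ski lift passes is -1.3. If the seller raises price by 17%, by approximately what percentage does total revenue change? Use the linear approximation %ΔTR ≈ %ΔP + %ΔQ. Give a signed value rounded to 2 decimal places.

%ΔQ ≈ Ed × %ΔP = (-1.3) × (+17%) = -22.1000%
%ΔTR ≈ %ΔP + %ΔQ = (+17%) + (-22.1000%) = -5.1000%

-5.10%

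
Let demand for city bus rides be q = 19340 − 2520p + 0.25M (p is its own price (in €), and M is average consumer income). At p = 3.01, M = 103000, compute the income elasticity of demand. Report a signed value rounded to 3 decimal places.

0.687

At the given values, q = 19340 − 2520(3.01) + 0.25(103000) = 37504.8.
∂q/∂M = 0.25.
E = (0.25) × (103000/37504.8) = 0.68657…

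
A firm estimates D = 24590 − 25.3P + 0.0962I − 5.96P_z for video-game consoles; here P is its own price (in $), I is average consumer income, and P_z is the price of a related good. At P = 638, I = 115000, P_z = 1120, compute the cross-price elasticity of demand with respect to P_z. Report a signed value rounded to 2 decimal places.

-0.52

At the given values, D = 24590 − 25.3(638) + 0.0962(115000) − 5.96(1120) = 12836.4.
∂D/∂P_z = -5.96.
E = (-5.96) × (1120/12836.4) = -0.5200…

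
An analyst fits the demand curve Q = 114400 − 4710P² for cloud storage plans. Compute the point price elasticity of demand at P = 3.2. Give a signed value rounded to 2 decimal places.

dQ/dP = −2·4710·P = -30144. At P = 3.2, Q = 66169.6.
Ed = (dQ/dP)·(P/Q) = (-30144) × (3.2/66169.6) = -1.4577…

-1.46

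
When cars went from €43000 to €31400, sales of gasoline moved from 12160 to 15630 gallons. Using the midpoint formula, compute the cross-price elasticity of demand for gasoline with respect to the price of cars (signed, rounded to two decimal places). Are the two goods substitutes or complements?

-0.80; complements

%ΔQ_{gasoline} = (15630 − 12160)/avg = 3470/13895 = 0.249730…
%ΔP_{cars} = (31400 − 43000)/avg = -11600/37200 = -0.311827…
E_cross = (3470/13895) / (-11600/37200) = -0.8008…
E_cross < 0 ⇒ the goods are complements.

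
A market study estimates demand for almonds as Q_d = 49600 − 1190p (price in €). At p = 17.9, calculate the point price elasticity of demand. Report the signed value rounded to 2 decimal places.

-0.75

dQ_d/dp = −1190. At p = 17.9, Q_d = 49600 − 1190(17.9) = 28299.
Ed = (dQ_d/dp)·(p/Q_d) = −1190 × (17.9/28299) = -0.7527…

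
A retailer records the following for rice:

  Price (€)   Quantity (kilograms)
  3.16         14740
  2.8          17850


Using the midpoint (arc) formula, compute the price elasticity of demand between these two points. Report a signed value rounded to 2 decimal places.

-1.58

%ΔQ = (17850 − 14740) / [(14740 + 17850)/2] = 3110/16295 = 0.190856…
%ΔP = (2.8 − 3.16) / [(3.16 + 2.8)/2] = -0.36/2.98 = -0.120805…
Arc Ed = %ΔQ / %ΔP = (3110/16295) / (-0.36/2.98) = -1.5798…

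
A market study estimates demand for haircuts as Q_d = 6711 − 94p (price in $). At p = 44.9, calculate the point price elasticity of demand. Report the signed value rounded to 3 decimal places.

-1.695

dQ_d/dp = −94. At p = 44.9, Q_d = 6711 − 94(44.9) = 2490.4.
Ed = (dQ_d/dp)·(p/Q_d) = −94 × (44.9/2490.4) = -1.69474…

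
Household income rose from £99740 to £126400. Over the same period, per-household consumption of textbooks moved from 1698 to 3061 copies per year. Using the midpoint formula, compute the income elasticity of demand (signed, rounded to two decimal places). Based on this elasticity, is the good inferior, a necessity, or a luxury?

%ΔQ = (3061 − 1698)/[( 1698 + 3061)/2] = 1363/2379.5 = 0.572809…
%ΔIncome = (126400 − 99740)/[( 99740 + 126400)/2] = 26660/113070 = 0.235783…
E_income = (1363/2379.5) / (26660/113070) = 2.4293…
E_income > 1 ⇒ normal good, luxury.

2.43; luxury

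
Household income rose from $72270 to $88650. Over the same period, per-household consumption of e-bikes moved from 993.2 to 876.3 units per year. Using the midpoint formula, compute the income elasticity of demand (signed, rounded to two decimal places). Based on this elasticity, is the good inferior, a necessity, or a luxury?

-0.61; inferior

%ΔQ = (876.3 − 993.2)/[( 993.2 + 876.3)/2] = -116.9/934.75 = -0.125060…
%ΔIncome = (88650 − 72270)/[( 72270 + 88650)/2] = 16380/80460 = 0.203579…
E_income = (-116.9/934.75) / (16380/80460) = -0.6143…
E_income < 0 ⇒ inferior good.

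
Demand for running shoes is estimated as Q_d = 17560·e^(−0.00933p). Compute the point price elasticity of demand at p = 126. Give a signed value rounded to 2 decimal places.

dQ_d/dp = −0.00933·Q_d = -50.566. At p = 126, Q_d = 5419.72.
Ed = (dQ_d/dp)·(p/Q_d) = (-50.566) × (126/5419.72) = -1.1755…

-1.18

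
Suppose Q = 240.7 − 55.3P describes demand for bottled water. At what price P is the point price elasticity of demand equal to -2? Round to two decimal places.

Ed = −55.3P/(240.7 − 55.3P). Set this equal to -2:
55.3P = 2·(240.7 − 55.3P) ⇒ 55.3P(1 + 2) = 2·240.7
P = 2·240.7 / (55.3·3) = 2.9017…

2.90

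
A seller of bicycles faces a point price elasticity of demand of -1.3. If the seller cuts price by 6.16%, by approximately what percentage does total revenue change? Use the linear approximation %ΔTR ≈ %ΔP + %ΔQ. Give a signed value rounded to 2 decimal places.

%ΔQ ≈ Ed × %ΔP = (-1.3) × (-6.16%) = +8.0080%
%ΔTR ≈ %ΔP + %ΔQ = (-6.16%) + (+8.0080%) = +1.8480%

+1.85%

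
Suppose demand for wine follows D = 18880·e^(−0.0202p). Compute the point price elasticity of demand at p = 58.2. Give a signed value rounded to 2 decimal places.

-1.18

dD/dp = −0.0202·D = -117.701. At p = 58.2, D = 5826.77.
Ed = (dD/dp)·(p/D) = (-117.701) × (58.2/5826.77) = -1.1756…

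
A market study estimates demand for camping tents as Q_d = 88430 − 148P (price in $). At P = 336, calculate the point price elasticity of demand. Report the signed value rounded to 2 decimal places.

-1.28

dQ_d/dP = −148. At P = 336, Q_d = 88430 − 148(336) = 38702.
Ed = (dQ_d/dP)·(P/Q_d) = −148 × (336/38702) = -1.2848…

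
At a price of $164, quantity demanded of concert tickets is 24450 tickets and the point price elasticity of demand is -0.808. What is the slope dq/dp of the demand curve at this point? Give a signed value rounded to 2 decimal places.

-120.46

Ed = (dq/dp)·(p/q) ⇒ dq/dp = Ed·q/p = (-0.808)·24450/164 = -120.4609…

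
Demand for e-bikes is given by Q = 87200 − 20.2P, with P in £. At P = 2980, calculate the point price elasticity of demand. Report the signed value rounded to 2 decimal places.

dQ/dP = −20.2. At P = 2980, Q = 87200 − 20.2(2980) = 27004.
Ed = (dQ/dP)·(P/Q) = −20.2 × (2980/27004) = -2.2291…

-2.23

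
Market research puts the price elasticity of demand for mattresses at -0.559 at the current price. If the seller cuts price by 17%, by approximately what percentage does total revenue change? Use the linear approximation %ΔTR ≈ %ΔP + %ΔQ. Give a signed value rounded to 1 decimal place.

-7.5%

%ΔQ ≈ Ed × %ΔP = (-0.559) × (-17%) = +9.5030%
%ΔTR ≈ %ΔP + %ΔQ = (-17%) + (+9.5030%) = -7.4970%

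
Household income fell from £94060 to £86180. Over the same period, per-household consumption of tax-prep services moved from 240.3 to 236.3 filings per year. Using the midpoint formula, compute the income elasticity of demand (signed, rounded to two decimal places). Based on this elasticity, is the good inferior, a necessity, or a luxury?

%ΔQ = (236.3 − 240.3)/[( 240.3 + 236.3)/2] = -4/238.3 = -0.016785…
%ΔIncome = (86180 − 94060)/[( 94060 + 86180)/2] = -7880/90120 = -0.087438…
E_income = (-4/238.3) / (-7880/90120) = 0.1919…
0 < E_income < 1 ⇒ normal good, necessity.

0.19; necessity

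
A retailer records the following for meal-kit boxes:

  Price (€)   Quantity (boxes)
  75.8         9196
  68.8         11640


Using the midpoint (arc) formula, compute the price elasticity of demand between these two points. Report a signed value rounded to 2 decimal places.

-2.42

%ΔQ = (11640 − 9196) / [(9196 + 11640)/2] = 2444/10418 = 0.234593…
%ΔP = (68.8 − 75.8) / [(75.8 + 68.8)/2] = -7/72.3 = -0.096818…
Arc Ed = %ΔQ / %ΔP = (2444/10418) / (-7/72.3) = -2.4230…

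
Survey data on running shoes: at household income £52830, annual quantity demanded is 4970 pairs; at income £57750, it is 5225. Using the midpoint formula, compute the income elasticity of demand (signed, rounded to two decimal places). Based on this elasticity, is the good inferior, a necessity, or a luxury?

0.56; necessity

%ΔQ = (5225 − 4970)/[( 4970 + 5225)/2] = 255/5097.5 = 0.050024…
%ΔIncome = (57750 − 52830)/[( 52830 + 57750)/2] = 4920/55290 = 0.088985…
E_income = (255/5097.5) / (4920/55290) = 0.5621…
0 < E_income < 1 ⇒ normal good, necessity.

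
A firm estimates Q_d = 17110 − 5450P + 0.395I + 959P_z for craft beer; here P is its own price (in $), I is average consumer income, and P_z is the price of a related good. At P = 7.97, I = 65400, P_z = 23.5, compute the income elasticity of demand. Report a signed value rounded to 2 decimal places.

At the given values, Q_d = 17110 − 5450(7.97) + 0.395(65400) + 959(23.5) = 22043.
∂Q_d/∂I = 0.395.
E = (0.395) × (65400/22043) = 1.1719…

1.17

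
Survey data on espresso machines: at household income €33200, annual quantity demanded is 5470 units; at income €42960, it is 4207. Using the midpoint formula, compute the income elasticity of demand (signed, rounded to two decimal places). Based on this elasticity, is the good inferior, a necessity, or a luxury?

-1.02; inferior

%ΔQ = (4207 − 5470)/[( 5470 + 4207)/2] = -1263/4838.5 = -0.261031…
%ΔIncome = (42960 − 33200)/[( 33200 + 42960)/2] = 9760/38080 = 0.256302…
E_income = (-1263/4838.5) / (9760/38080) = -1.0184…
E_income < 0 ⇒ inferior good.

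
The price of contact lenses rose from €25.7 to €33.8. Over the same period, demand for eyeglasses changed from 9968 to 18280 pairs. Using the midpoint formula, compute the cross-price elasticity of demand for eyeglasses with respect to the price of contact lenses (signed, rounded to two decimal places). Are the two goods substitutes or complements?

%ΔQ_{eyeglasses} = (18280 − 9968)/avg = 8312/14124 = 0.588501…
%ΔP_{contact lenses} = (33.8 − 25.7)/avg = 8.1/29.75 = 0.272268…
E_cross = (8312/14124) / (8.1/29.75) = 2.1614…
E_cross > 0 ⇒ the goods are substitutes.

2.16; substitutes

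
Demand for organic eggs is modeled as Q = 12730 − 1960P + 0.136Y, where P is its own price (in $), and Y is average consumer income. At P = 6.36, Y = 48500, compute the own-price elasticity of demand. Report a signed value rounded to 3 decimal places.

-1.817

At the given values, Q = 12730 − 1960(6.36) + 0.136(48500) = 6860.4.
∂Q/∂P = −1960.
E = (-1960) × (6.36/6860.4) = -1.81703…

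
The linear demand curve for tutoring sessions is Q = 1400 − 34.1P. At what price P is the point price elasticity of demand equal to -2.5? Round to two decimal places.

Ed = −34.1P/(1400 − 34.1P). Set this equal to -2.5:
34.1P = 2.5·(1400 − 34.1P) ⇒ 34.1P(1 + 2.5) = 2.5·1400
P = 2.5·1400 / (34.1·3.5) = 29.3255…

29.33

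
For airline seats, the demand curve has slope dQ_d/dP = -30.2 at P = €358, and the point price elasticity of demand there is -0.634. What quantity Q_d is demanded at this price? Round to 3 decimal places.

Ed = (dQ_d/dP)·(P/Q_d) ⇒ Q_d = (dQ_d/dP)·P/Ed = (-30.2)·358/(-0.634) = 17052.99684…

17052.997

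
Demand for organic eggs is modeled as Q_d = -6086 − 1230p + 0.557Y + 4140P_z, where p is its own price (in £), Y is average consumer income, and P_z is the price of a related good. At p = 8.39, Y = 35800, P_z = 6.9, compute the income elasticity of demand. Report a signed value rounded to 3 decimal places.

At the given values, Q_d = -6086 − 1230(8.39) + 0.557(35800) + 4140(6.9) = 32100.9.
∂Q_d/∂Y = 0.557.
E = (0.557) × (35800/32100.9) = 0.62118…

0.621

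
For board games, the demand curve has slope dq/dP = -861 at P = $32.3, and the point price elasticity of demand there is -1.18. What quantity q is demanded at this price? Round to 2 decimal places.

Ed = (dq/dP)·(P/q) ⇒ q = (dq/dP)·P/Ed = (-861)·32.3/(-1.18) = 23568.0508…

23568.05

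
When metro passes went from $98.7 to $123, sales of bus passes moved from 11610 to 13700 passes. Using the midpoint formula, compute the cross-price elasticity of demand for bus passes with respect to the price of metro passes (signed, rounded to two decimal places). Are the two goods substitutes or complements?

0.75; substitutes

%ΔQ_{bus passes} = (13700 − 11610)/avg = 2090/12655 = 0.165152…
%ΔP_{metro passes} = (123 − 98.7)/avg = 24.3/110.85 = 0.219215…
E_cross = (2090/12655) / (24.3/110.85) = 0.7533…
E_cross > 0 ⇒ the goods are substitutes.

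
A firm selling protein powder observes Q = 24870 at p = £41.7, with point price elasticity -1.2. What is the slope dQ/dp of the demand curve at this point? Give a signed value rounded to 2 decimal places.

-715.68

Ed = (dQ/dp)·(p/Q) ⇒ dQ/dp = Ed·Q/p = (-1.2)·24870/41.7 = -715.6834…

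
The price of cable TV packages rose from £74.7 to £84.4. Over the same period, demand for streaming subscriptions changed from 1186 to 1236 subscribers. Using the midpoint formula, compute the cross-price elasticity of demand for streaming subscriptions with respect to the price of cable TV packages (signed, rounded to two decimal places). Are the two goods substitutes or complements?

0.34; substitutes

%ΔQ_{streaming subscriptions} = (1236 − 1186)/avg = 50/1211 = 0.041288…
%ΔP_{cable TV packages} = (84.4 − 74.7)/avg = 9.7/79.55 = 0.121935…
E_cross = (50/1211) / (9.7/79.55) = 0.3386…
E_cross > 0 ⇒ the goods are substitutes.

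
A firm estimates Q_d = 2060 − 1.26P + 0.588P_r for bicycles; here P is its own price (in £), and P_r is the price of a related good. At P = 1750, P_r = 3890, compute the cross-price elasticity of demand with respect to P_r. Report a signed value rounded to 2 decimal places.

At the given values, Q_d = 2060 − 1.26(1750) + 0.588(3890) = 2142.32.
∂Q_d/∂P_r = 0.588.
E = (0.588) × (3890/2142.32) = 1.0676…

1.07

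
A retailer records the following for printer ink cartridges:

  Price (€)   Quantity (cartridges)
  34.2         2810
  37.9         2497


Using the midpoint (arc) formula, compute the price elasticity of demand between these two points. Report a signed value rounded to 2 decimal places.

-1.15

%ΔQ = (2497 − 2810) / [(2810 + 2497)/2] = -313/2653.5 = -0.117957…
%ΔP = (37.9 − 34.2) / [(34.2 + 37.9)/2] = 3.7/36.05 = 0.102635…
Arc Ed = %ΔQ / %ΔP = (-313/2653.5) / (3.7/36.05) = -1.1492…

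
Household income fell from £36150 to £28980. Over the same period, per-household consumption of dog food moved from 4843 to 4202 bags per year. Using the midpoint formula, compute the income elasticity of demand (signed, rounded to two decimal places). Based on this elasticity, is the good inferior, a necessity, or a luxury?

0.64; necessity

%ΔQ = (4202 − 4843)/[( 4843 + 4202)/2] = -641/4522.5 = -0.141735…
%ΔIncome = (28980 − 36150)/[( 36150 + 28980)/2] = -7170/32565 = -0.220175…
E_income = (-641/4522.5) / (-7170/32565) = 0.6437…
0 < E_income < 1 ⇒ normal good, necessity.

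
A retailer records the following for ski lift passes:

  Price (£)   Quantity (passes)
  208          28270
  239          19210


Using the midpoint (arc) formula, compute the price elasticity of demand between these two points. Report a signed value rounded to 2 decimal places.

%ΔQ = (19210 − 28270) / [(28270 + 19210)/2] = -9060/23740 = -0.381634…
%ΔP = (239 − 208) / [(208 + 239)/2] = 31/223.5 = 0.138702…
Arc Ed = %ΔQ / %ΔP = (-9060/23740) / (31/223.5) = -2.7514…

-2.75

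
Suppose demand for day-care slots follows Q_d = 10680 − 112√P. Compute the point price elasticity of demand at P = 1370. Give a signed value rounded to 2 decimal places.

-0.32

dQ_d/dP = −112/(2√P) = -1.51296. At P = 1370, Q_d = 6534.49.
Ed = (dQ_d/dP)·(P/Q_d) = (-1.51296) × (1370/6534.49) = -0.3172…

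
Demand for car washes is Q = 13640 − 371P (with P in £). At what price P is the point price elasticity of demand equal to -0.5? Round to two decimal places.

12.26

Ed = −371P/(13640 − 371P). Set this equal to -0.5:
371P = 0.5·(13640 − 371P) ⇒ 371P(1 + 0.5) = 0.5·13640
P = 0.5·13640 / (371·1.5) = 12.2551…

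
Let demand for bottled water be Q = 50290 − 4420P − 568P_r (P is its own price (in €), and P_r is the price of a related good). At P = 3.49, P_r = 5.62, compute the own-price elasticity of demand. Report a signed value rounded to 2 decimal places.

-0.49

At the given values, Q = 50290 − 4420(3.49) − 568(5.62) = 31672.04.
∂Q/∂P = −4420.
E = (-4420) × (3.49/31672.04) = -0.4870…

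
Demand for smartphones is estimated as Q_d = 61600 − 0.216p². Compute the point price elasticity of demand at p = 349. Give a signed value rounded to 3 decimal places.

dQ_d/dp = −2·0.216·p = -150.768. At p = 349, Q_d = 35290.984.
Ed = (dQ_d/dp)·(p/Q_d) = (-150.768) × (349/35290.984) = -1.49097…

-1.491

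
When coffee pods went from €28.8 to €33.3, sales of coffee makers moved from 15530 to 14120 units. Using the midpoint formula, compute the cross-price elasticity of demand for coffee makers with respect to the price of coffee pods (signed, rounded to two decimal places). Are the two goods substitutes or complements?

%ΔQ_{coffee makers} = (14120 − 15530)/avg = -1410/14825 = -0.095109…
%ΔP_{coffee pods} = (33.3 − 28.8)/avg = 4.5/31.05 = 0.144927…
E_cross = (-1410/14825) / (4.5/31.05) = -0.6562…
E_cross < 0 ⇒ the goods are complements.

-0.66; complements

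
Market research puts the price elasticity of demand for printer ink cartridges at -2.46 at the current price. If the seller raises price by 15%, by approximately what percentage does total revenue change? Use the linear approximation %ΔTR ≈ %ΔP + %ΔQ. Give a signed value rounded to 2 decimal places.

-21.90%

%ΔQ ≈ Ed × %ΔP = (-2.46) × (+15%) = -36.9000%
%ΔTR ≈ %ΔP + %ΔQ = (+15%) + (-36.9000%) = -21.9000%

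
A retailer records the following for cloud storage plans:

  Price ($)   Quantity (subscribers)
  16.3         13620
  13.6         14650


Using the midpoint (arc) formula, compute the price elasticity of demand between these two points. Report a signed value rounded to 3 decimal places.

-0.403

%ΔQ = (14650 − 13620) / [(13620 + 14650)/2] = 1030/14135 = 0.072868…
%ΔP = (13.6 − 16.3) / [(16.3 + 13.6)/2] = -2.7/14.95 = -0.180602…
Arc Ed = %ΔQ / %ΔP = (1030/14135) / (-2.7/14.95) = -0.40347…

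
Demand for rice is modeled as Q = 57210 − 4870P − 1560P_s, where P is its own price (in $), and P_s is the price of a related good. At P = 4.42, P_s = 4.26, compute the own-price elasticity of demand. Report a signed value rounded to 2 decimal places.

At the given values, Q = 57210 − 4870(4.42) − 1560(4.26) = 29039.
∂Q/∂P = −4870.
E = (-4870) × (4.42/29039) = -0.7412…

-0.74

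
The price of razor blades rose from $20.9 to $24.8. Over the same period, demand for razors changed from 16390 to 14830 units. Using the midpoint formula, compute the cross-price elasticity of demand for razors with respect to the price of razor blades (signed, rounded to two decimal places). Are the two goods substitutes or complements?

-0.59; complements

%ΔQ_{razors} = (14830 − 16390)/avg = -1560/15610 = -0.099935…
%ΔP_{razor blades} = (24.8 − 20.9)/avg = 3.9/22.85 = 0.170678…
E_cross = (-1560/15610) / (3.9/22.85) = -0.5855…
E_cross < 0 ⇒ the goods are complements.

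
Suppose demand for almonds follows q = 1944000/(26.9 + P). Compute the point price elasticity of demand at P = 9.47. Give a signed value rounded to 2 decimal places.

-0.26

dq/dP = −1944000/(26.9 + P)² = -1469.64. At P = 9.47, q = 53450.6.
Ed = (dq/dP)·(P/q) = (-1469.64) × (9.47/53450.6) = -0.2603…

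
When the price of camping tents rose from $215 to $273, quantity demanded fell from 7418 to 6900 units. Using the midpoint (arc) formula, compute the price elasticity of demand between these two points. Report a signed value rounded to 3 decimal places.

%ΔQ = (6900 − 7418) / [(7418 + 6900)/2] = -518/7159 = -0.072356…
%ΔP = (273 − 215) / [(215 + 273)/2] = 58/244 = 0.237704…
Arc Ed = %ΔQ / %ΔP = (-518/7159) / (58/244) = -0.30439…

-0.304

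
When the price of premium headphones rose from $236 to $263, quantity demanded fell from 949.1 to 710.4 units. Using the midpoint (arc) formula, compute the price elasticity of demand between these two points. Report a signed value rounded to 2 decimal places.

%ΔQ = (710.4 − 949.1) / [(949.1 + 710.4)/2] = -238.7/829.75 = -0.287677…
%ΔP = (263 − 236) / [(236 + 263)/2] = 27/249.5 = 0.108216…
Arc Ed = %ΔQ / %ΔP = (-238.7/829.75) / (27/249.5) = -2.6583…

-2.66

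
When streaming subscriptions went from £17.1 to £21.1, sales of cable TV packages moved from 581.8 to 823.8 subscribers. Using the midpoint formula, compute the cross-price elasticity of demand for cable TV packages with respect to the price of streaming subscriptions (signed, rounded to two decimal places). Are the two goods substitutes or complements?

%ΔQ_{cable TV packages} = (823.8 − 581.8)/avg = 242/702.8 = 0.344336…
%ΔP_{streaming subscriptions} = (21.1 − 17.1)/avg = 4/19.1 = 0.209424…
E_cross = (242/702.8) / (4/19.1) = 1.6442…
E_cross > 0 ⇒ the goods are substitutes.

1.64; substitutes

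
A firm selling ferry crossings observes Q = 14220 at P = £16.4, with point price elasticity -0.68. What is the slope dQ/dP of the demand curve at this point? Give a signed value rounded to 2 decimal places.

-589.61

Ed = (dQ/dP)·(P/Q) ⇒ dQ/dP = Ed·Q/P = (-0.68)·14220/16.4 = -589.6097…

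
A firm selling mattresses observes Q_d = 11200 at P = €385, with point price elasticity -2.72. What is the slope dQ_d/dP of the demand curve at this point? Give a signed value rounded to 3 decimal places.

-79.127

Ed = (dQ_d/dP)·(P/Q_d) ⇒ dQ_d/dP = Ed·Q_d/P = (-2.72)·11200/385 = -79.12727…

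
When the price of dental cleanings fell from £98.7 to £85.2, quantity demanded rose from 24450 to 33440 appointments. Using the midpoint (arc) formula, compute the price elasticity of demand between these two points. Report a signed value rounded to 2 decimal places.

%ΔQ = (33440 − 24450) / [(24450 + 33440)/2] = 8990/28945 = 0.310589…
%ΔP = (85.2 − 98.7) / [(98.7 + 85.2)/2] = -13.5/91.95 = -0.146818…
Arc Ed = %ΔQ / %ΔP = (8990/28945) / (-13.5/91.95) = -2.1154…

-2.12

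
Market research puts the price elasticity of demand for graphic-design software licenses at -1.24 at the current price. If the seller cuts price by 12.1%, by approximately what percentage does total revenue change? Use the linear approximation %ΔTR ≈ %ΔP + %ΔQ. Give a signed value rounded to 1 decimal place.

+2.9%

%ΔQ ≈ Ed × %ΔP = (-1.24) × (-12.1%) = +15.0040%
%ΔTR ≈ %ΔP + %ΔQ = (-12.1%) + (+15.0040%) = +2.9040%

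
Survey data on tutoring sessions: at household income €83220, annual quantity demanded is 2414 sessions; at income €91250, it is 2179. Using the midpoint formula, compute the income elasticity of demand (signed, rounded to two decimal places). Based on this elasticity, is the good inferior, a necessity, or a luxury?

%ΔQ = (2179 − 2414)/[( 2414 + 2179)/2] = -235/2296.5 = -0.102329…
%ΔIncome = (91250 − 83220)/[( 83220 + 91250)/2] = 8030/87235 = 0.092050…
E_income = (-235/2296.5) / (8030/87235) = -1.1116…
E_income < 0 ⇒ inferior good.

-1.11; inferior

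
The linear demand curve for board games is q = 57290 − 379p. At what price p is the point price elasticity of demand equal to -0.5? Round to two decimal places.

Ed = −379p/(57290 − 379p). Set this equal to -0.5:
379p = 0.5·(57290 − 379p) ⇒ 379p(1 + 0.5) = 0.5·57290
p = 0.5·57290 / (379·1.5) = 50.3869…

50.39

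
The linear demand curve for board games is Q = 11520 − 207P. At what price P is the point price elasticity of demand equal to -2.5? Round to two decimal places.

39.75

Ed = −207P/(11520 − 207P). Set this equal to -2.5:
207P = 2.5·(11520 − 207P) ⇒ 207P(1 + 2.5) = 2.5·11520
P = 2.5·11520 / (207·3.5) = 39.7515…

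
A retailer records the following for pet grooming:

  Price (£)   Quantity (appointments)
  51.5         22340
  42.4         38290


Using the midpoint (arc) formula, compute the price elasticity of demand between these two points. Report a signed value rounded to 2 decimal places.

-2.71

%ΔQ = (38290 − 22340) / [(22340 + 38290)/2] = 15950/30315 = 0.526142…
%ΔP = (42.4 − 51.5) / [(51.5 + 42.4)/2] = -9.1/46.95 = -0.193823…
Arc Ed = %ΔQ / %ΔP = (15950/30315) / (-9.1/46.95) = -2.7145…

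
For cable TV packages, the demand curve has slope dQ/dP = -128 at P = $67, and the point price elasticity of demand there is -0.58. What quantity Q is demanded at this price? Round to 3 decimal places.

Ed = (dQ/dP)·(P/Q) ⇒ Q = (dQ/dP)·P/Ed = (-128)·67/(-0.58) = 14786.20689…

14786.207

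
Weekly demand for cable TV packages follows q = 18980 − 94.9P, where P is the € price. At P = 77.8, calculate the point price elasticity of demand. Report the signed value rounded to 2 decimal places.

dq/dP = −94.9. At P = 77.8, q = 18980 − 94.9(77.8) = 11596.78.
Ed = (dq/dP)·(P/q) = −94.9 × (77.8/11596.78) = -0.6366…

-0.64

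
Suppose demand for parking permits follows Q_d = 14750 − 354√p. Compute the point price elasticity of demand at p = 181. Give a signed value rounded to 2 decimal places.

dQ_d/dp = −354/(2√p) = -13.1563. At p = 181, Q_d = 9987.42.
Ed = (dQ_d/dp)·(p/Q_d) = (-13.1563) × (181/9987.42) = -0.2384…

-0.24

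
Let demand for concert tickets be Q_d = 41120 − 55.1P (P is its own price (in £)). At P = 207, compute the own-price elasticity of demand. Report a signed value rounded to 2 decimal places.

At the given values, Q_d = 41120 − 55.1(207) = 29714.3.
∂Q_d/∂P = −55.1.
E = (-55.1) × (207/29714.3) = -0.3838…

-0.38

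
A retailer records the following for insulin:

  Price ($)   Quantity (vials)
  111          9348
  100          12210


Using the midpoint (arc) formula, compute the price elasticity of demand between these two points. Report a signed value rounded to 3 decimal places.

%ΔQ = (12210 − 9348) / [(9348 + 12210)/2] = 2862/10779 = 0.265516…
%ΔP = (100 − 111) / [(111 + 100)/2] = -11/105.5 = -0.104265…
Arc Ed = %ΔQ / %ΔP = (2862/10779) / (-11/105.5) = -2.54654…

-2.547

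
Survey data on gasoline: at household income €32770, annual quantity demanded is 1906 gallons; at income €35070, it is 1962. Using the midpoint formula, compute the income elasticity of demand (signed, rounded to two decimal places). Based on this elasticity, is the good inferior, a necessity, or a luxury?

%ΔQ = (1962 − 1906)/[( 1906 + 1962)/2] = 56/1934 = 0.028955…
%ΔIncome = (35070 − 32770)/[( 32770 + 35070)/2] = 2300/33920 = 0.067806…
E_income = (56/1934) / (2300/33920) = 0.4270…
0 < E_income < 1 ⇒ normal good, necessity.

0.43; necessity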